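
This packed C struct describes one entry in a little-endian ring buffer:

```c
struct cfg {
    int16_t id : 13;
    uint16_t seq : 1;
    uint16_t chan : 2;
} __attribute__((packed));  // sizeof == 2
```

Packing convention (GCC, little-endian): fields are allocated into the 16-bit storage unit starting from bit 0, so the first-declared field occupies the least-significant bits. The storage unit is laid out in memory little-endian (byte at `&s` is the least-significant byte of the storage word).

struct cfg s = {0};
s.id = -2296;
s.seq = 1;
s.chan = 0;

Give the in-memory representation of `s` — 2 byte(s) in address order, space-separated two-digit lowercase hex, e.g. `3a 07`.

08 37

[0+:13] id=-2296 & 0x1fff = 0x1708; word=0x1708
[13+:1] seq=1 & 0x1 = 0x1; word=0x3708
[14+:2] chan=0 & 0x3 = 0x0; word=0x3708
word = 0x3708 → little-endian bytes:
  [0]=0x08  [1]=0x37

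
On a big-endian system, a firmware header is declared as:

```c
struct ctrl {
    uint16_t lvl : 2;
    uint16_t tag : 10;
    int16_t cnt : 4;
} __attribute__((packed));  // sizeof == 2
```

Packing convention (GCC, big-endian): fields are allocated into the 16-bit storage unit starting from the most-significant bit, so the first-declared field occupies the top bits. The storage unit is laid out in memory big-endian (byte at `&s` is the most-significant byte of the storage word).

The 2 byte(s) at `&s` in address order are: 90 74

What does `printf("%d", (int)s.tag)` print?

263

[0]=0x90 [1]=0x74 (big-endian) → word 0x9074
lvl [14+:2] = (word>>14) & 0x3 = 2
tag [4+:10] = (word>>4) & 0x3ff = 263  ←
cnt [0+:4] = (word>>0) & 0xf = 4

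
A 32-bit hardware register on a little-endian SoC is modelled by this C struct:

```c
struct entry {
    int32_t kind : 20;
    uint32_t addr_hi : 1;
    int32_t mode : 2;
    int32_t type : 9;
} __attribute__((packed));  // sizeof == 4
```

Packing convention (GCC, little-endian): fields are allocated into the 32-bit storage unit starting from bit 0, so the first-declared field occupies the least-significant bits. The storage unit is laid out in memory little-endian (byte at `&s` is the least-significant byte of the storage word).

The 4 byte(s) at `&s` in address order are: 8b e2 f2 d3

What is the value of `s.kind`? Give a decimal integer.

189067

[0]=0x8b [1]=0xe2 [2]=0xf2 [3]=0xd3 (little-endian) → word 0xd3f2e28b
kind [0+:20] = (word>>0) & 0xfffff = 189067  ←
addr_hi [20+:1] = (word>>20) & 0x1 = 1
mode [21+:2] = (word>>21) & 0x3 = 3
type [23+:9] = (word>>23) & 0x1ff = 423
kind signed 20b, MSB=0: value = 189067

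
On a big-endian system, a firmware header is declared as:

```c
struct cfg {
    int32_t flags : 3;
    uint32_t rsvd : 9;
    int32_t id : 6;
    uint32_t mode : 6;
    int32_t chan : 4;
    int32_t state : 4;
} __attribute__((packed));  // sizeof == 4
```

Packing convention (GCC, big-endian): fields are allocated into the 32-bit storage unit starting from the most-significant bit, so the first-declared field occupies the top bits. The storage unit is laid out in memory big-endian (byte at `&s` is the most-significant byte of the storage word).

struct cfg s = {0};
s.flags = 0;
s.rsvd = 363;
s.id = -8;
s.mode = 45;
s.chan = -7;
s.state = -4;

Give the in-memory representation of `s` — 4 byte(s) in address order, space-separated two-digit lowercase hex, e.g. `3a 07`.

flags:3 = 0 → 0x0 << 29 → word 0x00000000
rsvd:9 = 363 → 0x16b << 20 → word 0x16b00000
id:6 = -8 → 0x38 << 14 → word 0x16be0000
mode:6 = 45 → 0x2d << 8 → word 0x16be2d00
chan:4 = -7 → 0x9 << 4 → word 0x16be2d90
state:4 = -4 → 0xc << 0 → word 0x16be2d9c
word = 0x16be2d9c → big-endian bytes:
  [0]=0x16  [1]=0xbe  [2]=0x2d  [3]=0x9c

16 be 2d 9c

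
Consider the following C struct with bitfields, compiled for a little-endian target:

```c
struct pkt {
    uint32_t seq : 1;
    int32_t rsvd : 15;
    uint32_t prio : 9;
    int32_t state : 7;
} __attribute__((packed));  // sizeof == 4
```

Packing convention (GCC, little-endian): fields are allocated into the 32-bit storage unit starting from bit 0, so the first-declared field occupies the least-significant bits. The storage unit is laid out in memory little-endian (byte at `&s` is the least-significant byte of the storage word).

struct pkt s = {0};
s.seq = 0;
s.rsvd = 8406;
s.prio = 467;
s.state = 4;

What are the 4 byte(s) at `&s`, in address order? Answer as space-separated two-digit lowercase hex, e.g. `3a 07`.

ac 41 d3 09

seq:1 = 0 → 0x0 << 0 → word 0x00000000
rsvd:15 = 8406 → 0x20d6 << 1 → word 0x000041ac
prio:9 = 467 → 0x1d3 << 16 → word 0x01d341ac
state:7 = 4 → 0x4 << 25 → word 0x09d341ac
word = 0x09d341ac → little-endian bytes:
  [0]=0xac  [1]=0x41  [2]=0xd3  [3]=0x09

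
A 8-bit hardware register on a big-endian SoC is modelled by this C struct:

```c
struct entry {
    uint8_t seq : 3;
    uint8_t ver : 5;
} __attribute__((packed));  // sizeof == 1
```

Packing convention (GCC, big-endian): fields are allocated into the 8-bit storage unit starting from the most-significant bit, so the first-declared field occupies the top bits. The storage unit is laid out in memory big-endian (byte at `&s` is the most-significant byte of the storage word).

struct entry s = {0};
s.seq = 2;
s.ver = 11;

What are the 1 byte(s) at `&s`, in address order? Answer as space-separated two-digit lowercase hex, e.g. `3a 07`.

seq (3b) val=2 bits=0x2 at bit 5: 0x40
ver (5b) val=11 bits=0xb at bit 0: 0x4b
word = 0x4b → big-endian bytes:
  [0]=0x4b

4b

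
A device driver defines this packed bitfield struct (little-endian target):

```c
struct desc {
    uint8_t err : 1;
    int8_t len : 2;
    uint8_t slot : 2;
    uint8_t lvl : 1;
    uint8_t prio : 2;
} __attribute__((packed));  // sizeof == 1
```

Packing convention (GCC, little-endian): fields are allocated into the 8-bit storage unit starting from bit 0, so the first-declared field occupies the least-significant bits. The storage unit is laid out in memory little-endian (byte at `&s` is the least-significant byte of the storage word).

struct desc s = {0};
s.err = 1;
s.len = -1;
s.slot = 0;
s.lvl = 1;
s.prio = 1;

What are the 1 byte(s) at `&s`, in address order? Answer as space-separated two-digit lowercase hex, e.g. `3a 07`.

67

err:1 = 1 → 0x1 << 0 → word 0x01
len:2 = -1 → 0x3 << 1 → word 0x07
slot:2 = 0 → 0x0 << 3 → word 0x07
lvl:1 = 1 → 0x1 << 5 → word 0x27
prio:2 = 1 → 0x1 << 6 → word 0x67
word = 0x67 → little-endian bytes:
  [0]=0x67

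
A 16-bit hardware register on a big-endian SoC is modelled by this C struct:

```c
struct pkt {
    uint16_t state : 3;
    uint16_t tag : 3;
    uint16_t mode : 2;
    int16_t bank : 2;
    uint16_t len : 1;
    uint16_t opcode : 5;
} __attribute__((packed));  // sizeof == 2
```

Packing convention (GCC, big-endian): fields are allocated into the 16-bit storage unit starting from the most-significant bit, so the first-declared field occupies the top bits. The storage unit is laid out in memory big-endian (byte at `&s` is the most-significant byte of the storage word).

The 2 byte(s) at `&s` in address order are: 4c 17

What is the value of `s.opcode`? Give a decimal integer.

23

[0]=0x4c [1]=0x17 (big-endian) → word 0x4c17
state [13+:3] = (word>>13) & 0x7 = 2
tag [10+:3] = (word>>10) & 0x7 = 3
mode [8+:2] = (word>>8) & 0x3 = 0
bank [6+:2] = (word>>6) & 0x3 = 0
len [5+:1] = (word>>5) & 0x1 = 0
opcode [0+:5] = (word>>0) & 0x1f = 23  ←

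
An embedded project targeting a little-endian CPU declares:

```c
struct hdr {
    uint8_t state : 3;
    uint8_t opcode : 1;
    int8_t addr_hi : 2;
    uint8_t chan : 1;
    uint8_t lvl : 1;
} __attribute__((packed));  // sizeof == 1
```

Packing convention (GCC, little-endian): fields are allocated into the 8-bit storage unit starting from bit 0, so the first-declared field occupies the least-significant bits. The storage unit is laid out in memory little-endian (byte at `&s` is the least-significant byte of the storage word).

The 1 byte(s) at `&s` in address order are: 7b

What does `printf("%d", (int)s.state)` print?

[0]=0x7b (little-endian) → word 0x7b
state:3 @ bit 0 → (0x7b>>0)&0x7 = 0x3  ←
opcode:1 @ bit 3 → (0x7b>>3)&0x1 = 0x1
addr_hi:2 @ bit 4 → (0x7b>>4)&0x3 = 0x3
chan:1 @ bit 6 → (0x7b>>6)&0x1 = 0x1
lvl:1 @ bit 7 → (0x7b>>7)&0x1 = 0x0

3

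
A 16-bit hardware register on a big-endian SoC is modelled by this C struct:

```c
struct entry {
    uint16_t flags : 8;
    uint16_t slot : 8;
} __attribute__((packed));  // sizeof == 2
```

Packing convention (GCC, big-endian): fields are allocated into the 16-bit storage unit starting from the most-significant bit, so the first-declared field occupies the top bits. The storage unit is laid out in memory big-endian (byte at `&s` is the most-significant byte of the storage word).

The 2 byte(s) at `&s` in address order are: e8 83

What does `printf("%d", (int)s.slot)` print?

[0]=0xe8 [1]=0x83 (big-endian) → word 0xe883
flags [8+:8] = (word>>8) & 0xff = 232
slot [0+:8] = (word>>0) & 0xff = 131  ←

131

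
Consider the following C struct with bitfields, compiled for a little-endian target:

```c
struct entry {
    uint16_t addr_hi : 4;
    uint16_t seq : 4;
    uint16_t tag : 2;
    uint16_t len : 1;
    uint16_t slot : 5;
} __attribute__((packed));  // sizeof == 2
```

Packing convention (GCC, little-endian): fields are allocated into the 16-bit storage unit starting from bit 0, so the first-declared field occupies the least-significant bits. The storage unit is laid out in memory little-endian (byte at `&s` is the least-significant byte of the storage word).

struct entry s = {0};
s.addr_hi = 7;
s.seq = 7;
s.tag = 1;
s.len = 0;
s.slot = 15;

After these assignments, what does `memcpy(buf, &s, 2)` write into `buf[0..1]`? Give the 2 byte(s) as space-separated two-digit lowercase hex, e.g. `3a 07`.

77 79

[0+:4] addr_hi=7 & 0xf = 0x7; word=0x0007
[4+:4] seq=7 & 0xf = 0x7; word=0x0077
[8+:2] tag=1 & 0x3 = 0x1; word=0x0177
[10+:1] len=0 & 0x1 = 0x0; word=0x0177
[11+:5] slot=15 & 0x1f = 0xf; word=0x7977
word = 0x7977 → little-endian bytes:
  [0]=0x77  [1]=0x79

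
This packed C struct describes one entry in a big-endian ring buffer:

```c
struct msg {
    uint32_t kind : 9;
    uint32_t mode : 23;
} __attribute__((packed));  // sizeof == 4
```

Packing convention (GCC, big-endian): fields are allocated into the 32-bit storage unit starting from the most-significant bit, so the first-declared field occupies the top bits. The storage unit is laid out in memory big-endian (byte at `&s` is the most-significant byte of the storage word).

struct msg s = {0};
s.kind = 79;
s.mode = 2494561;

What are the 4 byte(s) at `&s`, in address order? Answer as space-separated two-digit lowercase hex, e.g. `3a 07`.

[23+:9] kind=79 & 0x1ff = 0x4f; word=0x27800000
[0+:23] mode=2494561 & 0x7fffff = 0x261061; word=0x27a61061
word = 0x27a61061 → big-endian bytes:
  [0]=0x27  [1]=0xa6  [2]=0x10  [3]=0x61

27 a6 10 61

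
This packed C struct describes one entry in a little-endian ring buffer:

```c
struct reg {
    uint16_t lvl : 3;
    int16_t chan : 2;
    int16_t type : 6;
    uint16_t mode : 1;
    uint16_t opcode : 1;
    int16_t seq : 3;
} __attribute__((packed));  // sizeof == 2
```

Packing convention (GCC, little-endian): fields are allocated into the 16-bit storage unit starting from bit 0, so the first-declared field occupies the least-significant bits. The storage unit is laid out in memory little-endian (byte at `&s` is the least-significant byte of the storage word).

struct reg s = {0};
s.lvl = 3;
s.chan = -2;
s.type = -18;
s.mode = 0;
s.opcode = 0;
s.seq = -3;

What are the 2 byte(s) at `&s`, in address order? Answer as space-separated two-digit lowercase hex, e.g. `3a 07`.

[0+:3] lvl=3 & 0x7 = 0x3; word=0x0003
[3+:2] chan=-2 & 0x3 = 0x2; word=0x0013
[5+:6] type=-18 & 0x3f = 0x2e; word=0x05d3
[11+:1] mode=0 & 0x1 = 0x0; word=0x05d3
[12+:1] opcode=0 & 0x1 = 0x0; word=0x05d3
[13+:3] seq=-3 & 0x7 = 0x5; word=0xa5d3
word = 0xa5d3 → little-endian bytes:
  [0]=0xd3  [1]=0xa5

d3 a5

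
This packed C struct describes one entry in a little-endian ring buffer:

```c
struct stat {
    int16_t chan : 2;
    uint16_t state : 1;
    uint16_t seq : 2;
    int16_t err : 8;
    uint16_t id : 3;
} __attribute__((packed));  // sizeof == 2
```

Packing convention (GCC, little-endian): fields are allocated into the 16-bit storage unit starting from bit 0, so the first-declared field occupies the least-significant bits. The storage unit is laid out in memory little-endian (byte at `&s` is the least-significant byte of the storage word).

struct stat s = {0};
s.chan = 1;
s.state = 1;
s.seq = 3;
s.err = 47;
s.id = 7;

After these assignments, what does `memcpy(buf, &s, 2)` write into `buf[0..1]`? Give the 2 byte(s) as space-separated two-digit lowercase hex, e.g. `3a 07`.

fd e5

chan:2 = 1 → 0x1 << 0 → word 0x0001
state:1 = 1 → 0x1 << 2 → word 0x0005
seq:2 = 3 → 0x3 << 3 → word 0x001d
err:8 = 47 → 0x2f << 5 → word 0x05fd
id:3 = 7 → 0x7 << 13 → word 0xe5fd
word = 0xe5fd → little-endian bytes:
  [0]=0xfd  [1]=0xe5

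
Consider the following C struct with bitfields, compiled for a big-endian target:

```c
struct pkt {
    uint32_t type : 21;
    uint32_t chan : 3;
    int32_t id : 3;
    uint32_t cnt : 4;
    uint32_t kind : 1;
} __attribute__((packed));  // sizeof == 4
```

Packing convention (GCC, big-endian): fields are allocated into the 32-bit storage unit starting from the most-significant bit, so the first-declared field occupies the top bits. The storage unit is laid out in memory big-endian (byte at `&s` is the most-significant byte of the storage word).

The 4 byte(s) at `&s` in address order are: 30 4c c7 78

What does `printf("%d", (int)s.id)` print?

[0]=0x30 [1]=0x4c [2]=0xc7 [3]=0x78 (big-endian) → word 0x304cc778
type:21 @ bit 11 → (0x304cc778>>11)&0x1fffff = 0x60998
chan:3 @ bit 8 → (0x304cc778>>8)&0x7 = 0x7
id:3 @ bit 5 → (0x304cc778>>5)&0x7 = 0x3  ←
cnt:4 @ bit 1 → (0x304cc778>>1)&0xf = 0xc
kind:1 @ bit 0 → (0x304cc778>>0)&0x1 = 0x0
id signed 3b, MSB=0: value = 3

3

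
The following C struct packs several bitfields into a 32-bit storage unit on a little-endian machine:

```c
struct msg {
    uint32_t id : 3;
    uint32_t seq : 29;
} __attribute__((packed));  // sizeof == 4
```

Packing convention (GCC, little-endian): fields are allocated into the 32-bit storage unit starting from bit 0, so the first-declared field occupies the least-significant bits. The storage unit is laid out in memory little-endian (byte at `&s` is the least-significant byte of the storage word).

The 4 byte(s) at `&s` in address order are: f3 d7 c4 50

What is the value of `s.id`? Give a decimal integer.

[0]=0xf3 [1]=0xd7 [2]=0xc4 [3]=0x50 (little-endian) → word 0x50c4d7f3
id [0+:3] = (word>>0) & 0x7 = 3  ←
seq [3+:29] = (word>>3) & 0x1fffffff = 169384702

3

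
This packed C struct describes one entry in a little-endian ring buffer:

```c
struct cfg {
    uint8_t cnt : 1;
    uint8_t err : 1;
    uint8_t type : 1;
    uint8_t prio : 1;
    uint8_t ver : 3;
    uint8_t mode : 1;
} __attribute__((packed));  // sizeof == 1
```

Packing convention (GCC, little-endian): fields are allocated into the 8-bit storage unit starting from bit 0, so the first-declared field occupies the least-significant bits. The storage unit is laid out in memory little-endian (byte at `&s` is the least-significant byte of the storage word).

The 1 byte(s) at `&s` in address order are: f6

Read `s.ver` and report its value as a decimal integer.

[0]=0xf6 (little-endian) → word 0xf6
cnt [0+:1] = (word>>0) & 0x1 = 0
err [1+:1] = (word>>1) & 0x1 = 1
type [2+:1] = (word>>2) & 0x1 = 1
prio [3+:1] = (word>>3) & 0x1 = 0
ver [4+:3] = (word>>4) & 0x7 = 7  ←
mode [7+:1] = (word>>7) & 0x1 = 1

7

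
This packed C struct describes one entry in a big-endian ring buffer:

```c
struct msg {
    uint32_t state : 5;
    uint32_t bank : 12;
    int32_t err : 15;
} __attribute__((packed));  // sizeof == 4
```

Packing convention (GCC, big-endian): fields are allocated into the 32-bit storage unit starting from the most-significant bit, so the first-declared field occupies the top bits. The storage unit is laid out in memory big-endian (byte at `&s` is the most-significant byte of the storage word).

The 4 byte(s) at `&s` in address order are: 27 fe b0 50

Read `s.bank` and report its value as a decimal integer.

[0]=0x27 [1]=0xfe [2]=0xb0 [3]=0x50 (big-endian) → word 0x27feb050
state [27+:5] = (word>>27) & 0x1f = 4
bank [15+:12] = (word>>15) & 0xfff = 4093  ←
err [0+:15] = (word>>0) & 0x7fff = 12368

4093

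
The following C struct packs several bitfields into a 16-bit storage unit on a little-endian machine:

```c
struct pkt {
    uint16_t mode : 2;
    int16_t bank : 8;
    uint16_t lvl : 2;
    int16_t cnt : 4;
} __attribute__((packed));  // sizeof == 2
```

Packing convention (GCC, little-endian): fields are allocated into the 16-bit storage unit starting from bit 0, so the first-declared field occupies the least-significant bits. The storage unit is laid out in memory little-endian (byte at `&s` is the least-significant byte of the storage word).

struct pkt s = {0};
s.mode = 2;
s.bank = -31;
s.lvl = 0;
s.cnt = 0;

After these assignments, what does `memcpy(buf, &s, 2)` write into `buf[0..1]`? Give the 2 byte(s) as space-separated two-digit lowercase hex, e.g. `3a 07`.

86 03

mode (2b) val=2 bits=0x2 at bit 0: 0x0002
bank (8b) val=-31 bits=0xe1 at bit 2: 0x0386
lvl (2b) val=0 bits=0x0 at bit 10: 0x0386
cnt (4b) val=0 bits=0x0 at bit 12: 0x0386
word = 0x0386 → little-endian bytes:
  [0]=0x86  [1]=0x03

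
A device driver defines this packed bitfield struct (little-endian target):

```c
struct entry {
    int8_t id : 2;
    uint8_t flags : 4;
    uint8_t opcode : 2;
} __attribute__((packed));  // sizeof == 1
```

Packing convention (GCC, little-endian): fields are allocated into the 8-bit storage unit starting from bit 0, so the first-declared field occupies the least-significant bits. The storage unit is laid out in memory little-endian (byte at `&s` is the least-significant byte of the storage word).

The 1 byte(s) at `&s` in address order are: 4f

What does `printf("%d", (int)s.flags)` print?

[0]=0x4f (little-endian) → word 0x4f
id [0+:2] = (word>>0) & 0x3 = 3
flags [2+:4] = (word>>2) & 0xf = 3  ←
opcode [6+:2] = (word>>6) & 0x3 = 1

3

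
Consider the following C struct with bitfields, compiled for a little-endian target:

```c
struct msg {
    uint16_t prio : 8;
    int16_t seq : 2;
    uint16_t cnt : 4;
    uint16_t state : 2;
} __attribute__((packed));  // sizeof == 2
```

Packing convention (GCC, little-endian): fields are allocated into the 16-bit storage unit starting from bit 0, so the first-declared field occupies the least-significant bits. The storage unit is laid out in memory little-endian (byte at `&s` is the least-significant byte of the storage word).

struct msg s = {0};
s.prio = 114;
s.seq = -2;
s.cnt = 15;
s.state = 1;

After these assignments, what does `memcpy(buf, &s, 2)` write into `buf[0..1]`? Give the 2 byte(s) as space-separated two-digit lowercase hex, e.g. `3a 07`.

72 7e

[0+:8] prio=114 & 0xff = 0x72; word=0x0072
[8+:2] seq=-2 & 0x3 = 0x2; word=0x0272
[10+:4] cnt=15 & 0xf = 0xf; word=0x3e72
[14+:2] state=1 & 0x3 = 0x1; word=0x7e72
word = 0x7e72 → little-endian bytes:
  [0]=0x72  [1]=0x7e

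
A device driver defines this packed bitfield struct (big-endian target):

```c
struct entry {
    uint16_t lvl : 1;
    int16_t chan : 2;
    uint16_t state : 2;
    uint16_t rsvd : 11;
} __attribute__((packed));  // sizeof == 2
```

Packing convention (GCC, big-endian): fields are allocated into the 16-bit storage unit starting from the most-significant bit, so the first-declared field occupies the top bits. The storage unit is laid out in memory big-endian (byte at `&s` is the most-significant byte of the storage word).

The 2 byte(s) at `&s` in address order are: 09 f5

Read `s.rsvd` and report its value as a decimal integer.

[0]=0x09 [1]=0xf5 (big-endian) → word 0x09f5
lvl:1 @ bit 15 → (0x09f5>>15)&0x1 = 0x0
chan:2 @ bit 13 → (0x09f5>>13)&0x3 = 0x0
state:2 @ bit 11 → (0x09f5>>11)&0x3 = 0x1
rsvd:11 @ bit 0 → (0x09f5>>0)&0x7ff = 0x1f5  ←

501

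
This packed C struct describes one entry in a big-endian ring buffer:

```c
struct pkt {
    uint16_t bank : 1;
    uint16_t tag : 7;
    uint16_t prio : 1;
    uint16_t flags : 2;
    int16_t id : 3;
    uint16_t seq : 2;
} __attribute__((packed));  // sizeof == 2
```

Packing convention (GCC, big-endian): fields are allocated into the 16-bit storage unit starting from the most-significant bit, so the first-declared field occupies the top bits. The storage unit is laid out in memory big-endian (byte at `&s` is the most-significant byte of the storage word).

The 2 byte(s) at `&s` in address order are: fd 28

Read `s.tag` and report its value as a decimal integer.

125

[0]=0xfd [1]=0x28 (big-endian) → word 0xfd28
bank [15+:1] = (word>>15) & 0x1 = 1
tag [8+:7] = (word>>8) & 0x7f = 125  ←
prio [7+:1] = (word>>7) & 0x1 = 0
flags [5+:2] = (word>>5) & 0x3 = 1
id [2+:3] = (word>>2) & 0x7 = 2
seq [0+:2] = (word>>0) & 0x3 = 0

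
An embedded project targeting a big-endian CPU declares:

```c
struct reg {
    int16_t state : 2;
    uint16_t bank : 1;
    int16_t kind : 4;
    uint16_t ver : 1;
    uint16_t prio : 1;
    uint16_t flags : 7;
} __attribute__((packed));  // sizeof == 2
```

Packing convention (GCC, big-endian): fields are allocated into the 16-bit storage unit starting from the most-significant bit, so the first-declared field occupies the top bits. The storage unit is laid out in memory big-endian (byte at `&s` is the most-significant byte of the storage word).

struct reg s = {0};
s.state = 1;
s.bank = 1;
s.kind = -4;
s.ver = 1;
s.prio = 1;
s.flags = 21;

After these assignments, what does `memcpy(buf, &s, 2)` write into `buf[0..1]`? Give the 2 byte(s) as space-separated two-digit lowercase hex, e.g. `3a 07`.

79 95

[14+:2] state=1 & 0x3 = 0x1; word=0x4000
[13+:1] bank=1 & 0x1 = 0x1; word=0x6000
[9+:4] kind=-4 & 0xf = 0xc; word=0x7800
[8+:1] ver=1 & 0x1 = 0x1; word=0x7900
[7+:1] prio=1 & 0x1 = 0x1; word=0x7980
[0+:7] flags=21 & 0x7f = 0x15; word=0x7995
word = 0x7995 → big-endian bytes:
  [0]=0x79  [1]=0x95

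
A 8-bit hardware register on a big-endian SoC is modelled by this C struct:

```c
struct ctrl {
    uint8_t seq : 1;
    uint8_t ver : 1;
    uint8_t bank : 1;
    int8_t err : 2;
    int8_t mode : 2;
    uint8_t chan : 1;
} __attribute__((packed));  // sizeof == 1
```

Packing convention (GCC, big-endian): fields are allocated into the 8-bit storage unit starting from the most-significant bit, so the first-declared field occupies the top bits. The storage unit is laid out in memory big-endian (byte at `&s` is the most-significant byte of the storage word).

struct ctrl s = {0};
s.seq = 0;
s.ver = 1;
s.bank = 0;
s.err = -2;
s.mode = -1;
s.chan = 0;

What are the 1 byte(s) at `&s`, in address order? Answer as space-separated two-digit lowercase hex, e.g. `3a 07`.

seq (1b) val=0 bits=0x0 at bit 7: 0x00
ver (1b) val=1 bits=0x1 at bit 6: 0x40
bank (1b) val=0 bits=0x0 at bit 5: 0x40
err (2b) val=-2 bits=0x2 at bit 3: 0x50
mode (2b) val=-1 bits=0x3 at bit 1: 0x56
chan (1b) val=0 bits=0x0 at bit 0: 0x56
word = 0x56 → big-endian bytes:
  [0]=0x56

56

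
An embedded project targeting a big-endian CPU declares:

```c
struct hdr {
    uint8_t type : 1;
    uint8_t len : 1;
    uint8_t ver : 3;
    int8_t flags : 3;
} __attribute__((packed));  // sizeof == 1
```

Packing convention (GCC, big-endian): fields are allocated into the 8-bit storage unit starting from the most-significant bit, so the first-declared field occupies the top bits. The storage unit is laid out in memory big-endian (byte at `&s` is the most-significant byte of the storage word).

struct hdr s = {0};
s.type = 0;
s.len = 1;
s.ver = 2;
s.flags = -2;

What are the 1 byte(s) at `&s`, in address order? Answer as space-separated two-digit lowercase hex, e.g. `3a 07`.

type:1 = 0 → 0x0 << 7 → word 0x00
len:1 = 1 → 0x1 << 6 → word 0x40
ver:3 = 2 → 0x2 << 3 → word 0x50
flags:3 = -2 → 0x6 << 0 → word 0x56
word = 0x56 → big-endian bytes:
  [0]=0x56

56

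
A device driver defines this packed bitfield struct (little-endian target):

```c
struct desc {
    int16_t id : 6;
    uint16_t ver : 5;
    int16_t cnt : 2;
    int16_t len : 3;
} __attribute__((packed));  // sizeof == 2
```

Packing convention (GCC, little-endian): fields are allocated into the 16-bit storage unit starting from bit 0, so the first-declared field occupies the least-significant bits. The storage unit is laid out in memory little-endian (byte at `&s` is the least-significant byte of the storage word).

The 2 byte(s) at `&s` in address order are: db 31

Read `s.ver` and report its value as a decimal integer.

7

[0]=0xdb [1]=0x31 (little-endian) → word 0x31db
id:6 @ bit 0 → (0x31db>>0)&0x3f = 0x1b
ver:5 @ bit 6 → (0x31db>>6)&0x1f = 0x7  ←
cnt:2 @ bit 11 → (0x31db>>11)&0x3 = 0x2
len:3 @ bit 13 → (0x31db>>13)&0x7 = 0x1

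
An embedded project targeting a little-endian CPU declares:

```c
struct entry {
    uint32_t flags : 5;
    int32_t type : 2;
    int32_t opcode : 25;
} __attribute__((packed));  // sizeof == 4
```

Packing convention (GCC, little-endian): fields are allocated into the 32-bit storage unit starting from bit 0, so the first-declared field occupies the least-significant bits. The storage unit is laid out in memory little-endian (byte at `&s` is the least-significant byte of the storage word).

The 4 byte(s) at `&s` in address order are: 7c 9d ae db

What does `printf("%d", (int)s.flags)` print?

[0]=0x7c [1]=0x9d [2]=0xae [3]=0xdb (little-endian) → word 0xdbae9d7c
flags:5 @ bit 0 → (0xdbae9d7c>>0)&0x1f = 0x1c  ←
type:2 @ bit 5 → (0xdbae9d7c>>5)&0x3 = 0x3
opcode:25 @ bit 7 → (0xdbae9d7c>>7)&0x1ffffff = 0x1b75d3a

28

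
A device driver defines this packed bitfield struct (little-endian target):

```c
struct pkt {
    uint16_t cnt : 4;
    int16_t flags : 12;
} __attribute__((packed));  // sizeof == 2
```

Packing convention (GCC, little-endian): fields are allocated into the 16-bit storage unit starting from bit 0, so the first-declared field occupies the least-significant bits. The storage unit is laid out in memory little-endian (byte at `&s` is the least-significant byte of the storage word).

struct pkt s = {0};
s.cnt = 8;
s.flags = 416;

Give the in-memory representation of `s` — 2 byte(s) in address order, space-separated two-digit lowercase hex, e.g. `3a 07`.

cnt (4b) val=8 bits=0x8 at bit 0: 0x0008
flags (12b) val=416 bits=0x1a0 at bit 4: 0x1a08
word = 0x1a08 → little-endian bytes:
  [0]=0x08  [1]=0x1a

08 1a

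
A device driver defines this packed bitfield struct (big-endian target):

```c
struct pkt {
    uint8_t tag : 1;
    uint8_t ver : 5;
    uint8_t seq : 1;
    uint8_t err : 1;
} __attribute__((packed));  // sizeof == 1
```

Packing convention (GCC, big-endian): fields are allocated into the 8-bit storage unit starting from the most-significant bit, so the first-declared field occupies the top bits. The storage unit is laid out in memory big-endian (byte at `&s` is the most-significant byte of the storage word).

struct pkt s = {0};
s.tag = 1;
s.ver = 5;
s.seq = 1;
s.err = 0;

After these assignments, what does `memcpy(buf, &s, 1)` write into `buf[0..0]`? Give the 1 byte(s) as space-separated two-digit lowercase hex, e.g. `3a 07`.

tag (1b) val=1 bits=0x1 at bit 7: 0x80
ver (5b) val=5 bits=0x5 at bit 2: 0x94
seq (1b) val=1 bits=0x1 at bit 1: 0x96
err (1b) val=0 bits=0x0 at bit 0: 0x96
word = 0x96 → big-endian bytes:
  [0]=0x96

96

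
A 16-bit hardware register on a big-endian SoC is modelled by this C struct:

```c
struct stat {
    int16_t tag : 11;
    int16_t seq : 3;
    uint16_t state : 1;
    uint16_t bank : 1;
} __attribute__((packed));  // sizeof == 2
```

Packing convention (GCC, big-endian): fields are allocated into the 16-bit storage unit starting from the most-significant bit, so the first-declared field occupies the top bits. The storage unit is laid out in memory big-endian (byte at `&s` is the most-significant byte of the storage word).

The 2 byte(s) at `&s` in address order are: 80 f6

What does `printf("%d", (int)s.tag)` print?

[0]=0x80 [1]=0xf6 (big-endian) → word 0x80f6
tag [5+:11] = (word>>5) & 0x7ff = 1031  ←
seq [2+:3] = (word>>2) & 0x7 = 5
state [1+:1] = (word>>1) & 0x1 = 1
bank [0+:1] = (word>>0) & 0x1 = 0
tag signed 11b, MSB=1: 1031 - 2048 = -1017

-1017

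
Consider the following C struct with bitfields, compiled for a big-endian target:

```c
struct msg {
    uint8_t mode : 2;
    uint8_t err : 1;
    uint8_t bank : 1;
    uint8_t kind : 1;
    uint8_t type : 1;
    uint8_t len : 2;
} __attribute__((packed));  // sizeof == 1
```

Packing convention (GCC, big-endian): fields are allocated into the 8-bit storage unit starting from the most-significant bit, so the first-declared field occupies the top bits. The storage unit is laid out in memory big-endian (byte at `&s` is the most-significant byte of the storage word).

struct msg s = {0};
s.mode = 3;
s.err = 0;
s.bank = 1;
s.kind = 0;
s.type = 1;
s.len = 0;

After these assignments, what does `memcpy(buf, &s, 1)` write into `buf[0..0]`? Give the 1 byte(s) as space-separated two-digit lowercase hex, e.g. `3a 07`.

d4

mode:2 = 3 → 0x3 << 6 → word 0xc0
err:1 = 0 → 0x0 << 5 → word 0xc0
bank:1 = 1 → 0x1 << 4 → word 0xd0
kind:1 = 0 → 0x0 << 3 → word 0xd0
type:1 = 1 → 0x1 << 2 → word 0xd4
len:2 = 0 → 0x0 << 0 → word 0xd4
word = 0xd4 → big-endian bytes:
  [0]=0xd4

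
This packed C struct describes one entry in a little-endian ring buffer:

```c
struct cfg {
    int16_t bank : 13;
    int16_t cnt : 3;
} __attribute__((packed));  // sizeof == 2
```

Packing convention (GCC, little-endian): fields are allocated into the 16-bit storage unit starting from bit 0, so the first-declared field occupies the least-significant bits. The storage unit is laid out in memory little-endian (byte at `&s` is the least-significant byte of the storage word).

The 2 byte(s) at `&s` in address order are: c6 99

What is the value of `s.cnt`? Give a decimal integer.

-4

[0]=0xc6 [1]=0x99 (little-endian) → word 0x99c6
bank:13 @ bit 0 → (0x99c6>>0)&0x1fff = 0x19c6
cnt:3 @ bit 13 → (0x99c6>>13)&0x7 = 0x4  ←
cnt signed 3b, MSB=1: 4 - 8 = -4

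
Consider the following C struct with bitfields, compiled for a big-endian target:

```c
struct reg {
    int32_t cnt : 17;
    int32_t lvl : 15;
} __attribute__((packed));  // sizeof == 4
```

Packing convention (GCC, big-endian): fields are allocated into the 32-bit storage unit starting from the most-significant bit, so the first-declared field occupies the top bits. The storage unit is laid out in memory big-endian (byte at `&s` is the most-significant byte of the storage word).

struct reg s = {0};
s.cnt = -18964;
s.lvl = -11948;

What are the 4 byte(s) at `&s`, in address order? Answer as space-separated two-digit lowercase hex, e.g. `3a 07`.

da f6 51 54

cnt:17 = -18964 → 0x1b5ec << 15 → word 0xdaf60000
lvl:15 = -11948 → 0x5154 << 0 → word 0xdaf65154
word = 0xdaf65154 → big-endian bytes:
  [0]=0xda  [1]=0xf6  [2]=0x51  [3]=0x54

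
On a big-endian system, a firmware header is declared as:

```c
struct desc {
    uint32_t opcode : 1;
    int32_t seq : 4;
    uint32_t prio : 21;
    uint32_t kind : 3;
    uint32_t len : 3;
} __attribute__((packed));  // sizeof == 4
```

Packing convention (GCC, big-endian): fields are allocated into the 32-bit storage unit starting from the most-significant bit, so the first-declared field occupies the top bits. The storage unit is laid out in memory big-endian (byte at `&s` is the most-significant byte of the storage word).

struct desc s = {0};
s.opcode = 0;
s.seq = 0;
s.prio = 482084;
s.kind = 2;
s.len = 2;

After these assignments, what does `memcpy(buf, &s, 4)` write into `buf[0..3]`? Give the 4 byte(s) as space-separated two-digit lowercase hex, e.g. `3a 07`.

01 d6 c9 12

opcode (1b) val=0 bits=0x0 at bit 31: 0x00000000
seq (4b) val=0 bits=0x0 at bit 27: 0x00000000
prio (21b) val=482084 bits=0x75b24 at bit 6: 0x01d6c900
kind (3b) val=2 bits=0x2 at bit 3: 0x01d6c910
len (3b) val=2 bits=0x2 at bit 0: 0x01d6c912
word = 0x01d6c912 → big-endian bytes:
  [0]=0x01  [1]=0xd6  [2]=0xc9  [3]=0x12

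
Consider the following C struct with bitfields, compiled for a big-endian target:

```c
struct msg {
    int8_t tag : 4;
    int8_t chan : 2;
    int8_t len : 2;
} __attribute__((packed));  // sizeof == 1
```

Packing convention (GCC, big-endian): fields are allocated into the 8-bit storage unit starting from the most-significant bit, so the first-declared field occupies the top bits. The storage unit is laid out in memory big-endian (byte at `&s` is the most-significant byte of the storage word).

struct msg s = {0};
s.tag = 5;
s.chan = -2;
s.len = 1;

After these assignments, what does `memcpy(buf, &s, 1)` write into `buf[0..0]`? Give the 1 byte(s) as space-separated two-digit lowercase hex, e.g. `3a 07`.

tag (4b) val=5 bits=0x5 at bit 4: 0x50
chan (2b) val=-2 bits=0x2 at bit 2: 0x58
len (2b) val=1 bits=0x1 at bit 0: 0x59
word = 0x59 → big-endian bytes:
  [0]=0x59

59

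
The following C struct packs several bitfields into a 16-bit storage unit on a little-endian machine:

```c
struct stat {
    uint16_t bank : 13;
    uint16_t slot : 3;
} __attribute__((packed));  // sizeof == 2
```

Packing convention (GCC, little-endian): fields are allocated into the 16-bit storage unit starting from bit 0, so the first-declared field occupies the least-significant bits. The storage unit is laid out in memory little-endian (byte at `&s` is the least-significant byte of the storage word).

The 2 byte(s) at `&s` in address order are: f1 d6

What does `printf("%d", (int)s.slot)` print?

[0]=0xf1 [1]=0xd6 (little-endian) → word 0xd6f1
bank [0+:13] = (word>>0) & 0x1fff = 5873
slot [13+:3] = (word>>13) & 0x7 = 6  ←

6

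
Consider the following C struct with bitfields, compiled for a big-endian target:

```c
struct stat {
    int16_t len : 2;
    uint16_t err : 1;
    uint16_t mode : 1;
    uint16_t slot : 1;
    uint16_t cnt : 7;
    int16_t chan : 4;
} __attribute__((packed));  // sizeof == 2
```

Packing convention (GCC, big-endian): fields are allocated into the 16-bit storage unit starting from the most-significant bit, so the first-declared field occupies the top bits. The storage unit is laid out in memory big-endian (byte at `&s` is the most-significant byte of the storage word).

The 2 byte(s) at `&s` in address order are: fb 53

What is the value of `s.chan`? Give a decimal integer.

[0]=0xfb [1]=0x53 (big-endian) → word 0xfb53
len:2 @ bit 14 → (0xfb53>>14)&0x3 = 0x3
err:1 @ bit 13 → (0xfb53>>13)&0x1 = 0x1
mode:1 @ bit 12 → (0xfb53>>12)&0x1 = 0x1
slot:1 @ bit 11 → (0xfb53>>11)&0x1 = 0x1
cnt:7 @ bit 4 → (0xfb53>>4)&0x7f = 0x35
chan:4 @ bit 0 → (0xfb53>>0)&0xf = 0x3  ←
chan signed 4b, MSB=0: value = 3

3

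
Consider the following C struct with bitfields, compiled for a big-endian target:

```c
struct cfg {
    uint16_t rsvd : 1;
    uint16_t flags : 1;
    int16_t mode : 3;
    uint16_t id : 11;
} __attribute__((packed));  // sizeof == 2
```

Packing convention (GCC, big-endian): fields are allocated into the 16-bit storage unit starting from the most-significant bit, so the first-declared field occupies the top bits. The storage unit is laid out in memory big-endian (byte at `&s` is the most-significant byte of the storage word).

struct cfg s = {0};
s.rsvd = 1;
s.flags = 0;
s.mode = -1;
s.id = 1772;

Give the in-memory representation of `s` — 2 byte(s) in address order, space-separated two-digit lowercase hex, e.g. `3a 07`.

be ec

[15+:1] rsvd=1 & 0x1 = 0x1; word=0x8000
[14+:1] flags=0 & 0x1 = 0x0; word=0x8000
[11+:3] mode=-1 & 0x7 = 0x7; word=0xb800
[0+:11] id=1772 & 0x7ff = 0x6ec; word=0xbeec
word = 0xbeec → big-endian bytes:
  [0]=0xbe  [1]=0xec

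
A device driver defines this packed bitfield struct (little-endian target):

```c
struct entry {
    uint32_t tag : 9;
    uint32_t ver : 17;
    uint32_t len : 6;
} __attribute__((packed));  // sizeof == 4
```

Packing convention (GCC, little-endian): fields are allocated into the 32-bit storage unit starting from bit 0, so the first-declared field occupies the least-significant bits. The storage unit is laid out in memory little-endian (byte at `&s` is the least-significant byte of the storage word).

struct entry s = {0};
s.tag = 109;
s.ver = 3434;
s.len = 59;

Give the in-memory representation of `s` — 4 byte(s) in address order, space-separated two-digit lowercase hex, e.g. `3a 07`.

[0+:9] tag=109 & 0x1ff = 0x6d; word=0x0000006d
[9+:17] ver=3434 & 0x1ffff = 0xd6a; word=0x001ad46d
[26+:6] len=59 & 0x3f = 0x3b; word=0xec1ad46d
word = 0xec1ad46d → little-endian bytes:
  [0]=0x6d  [1]=0xd4  [2]=0x1a  [3]=0xec

6d d4 1a ec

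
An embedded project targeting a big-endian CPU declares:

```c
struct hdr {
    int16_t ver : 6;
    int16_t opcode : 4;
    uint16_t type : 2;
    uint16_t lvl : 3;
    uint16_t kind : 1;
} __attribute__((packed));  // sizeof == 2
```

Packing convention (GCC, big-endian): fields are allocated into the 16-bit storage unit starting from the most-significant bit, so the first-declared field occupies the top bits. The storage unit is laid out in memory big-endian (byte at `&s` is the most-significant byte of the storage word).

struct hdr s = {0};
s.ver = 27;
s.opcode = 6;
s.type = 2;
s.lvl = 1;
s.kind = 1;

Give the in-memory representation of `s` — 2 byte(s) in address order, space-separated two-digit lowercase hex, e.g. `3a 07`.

ver (6b) val=27 bits=0x1b at bit 10: 0x6c00
opcode (4b) val=6 bits=0x6 at bit 6: 0x6d80
type (2b) val=2 bits=0x2 at bit 4: 0x6da0
lvl (3b) val=1 bits=0x1 at bit 1: 0x6da2
kind (1b) val=1 bits=0x1 at bit 0: 0x6da3
word = 0x6da3 → big-endian bytes:
  [0]=0x6d  [1]=0xa3

6d a3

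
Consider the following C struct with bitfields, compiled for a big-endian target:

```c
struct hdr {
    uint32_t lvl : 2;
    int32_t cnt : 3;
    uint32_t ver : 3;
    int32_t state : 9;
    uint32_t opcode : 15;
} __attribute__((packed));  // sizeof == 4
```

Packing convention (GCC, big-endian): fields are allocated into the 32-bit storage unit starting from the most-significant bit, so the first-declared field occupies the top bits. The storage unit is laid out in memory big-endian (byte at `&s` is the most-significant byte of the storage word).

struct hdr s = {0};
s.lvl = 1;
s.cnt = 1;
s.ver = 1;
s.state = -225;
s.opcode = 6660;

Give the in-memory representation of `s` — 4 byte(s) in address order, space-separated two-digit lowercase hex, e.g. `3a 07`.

49 8f 9a 04

[30+:2] lvl=1 & 0x3 = 0x1; word=0x40000000
[27+:3] cnt=1 & 0x7 = 0x1; word=0x48000000
[24+:3] ver=1 & 0x7 = 0x1; word=0x49000000
[15+:9] state=-225 & 0x1ff = 0x11f; word=0x498f8000
[0+:15] opcode=6660 & 0x7fff = 0x1a04; word=0x498f9a04
word = 0x498f9a04 → big-endian bytes:
  [0]=0x49  [1]=0x8f  [2]=0x9a  [3]=0x04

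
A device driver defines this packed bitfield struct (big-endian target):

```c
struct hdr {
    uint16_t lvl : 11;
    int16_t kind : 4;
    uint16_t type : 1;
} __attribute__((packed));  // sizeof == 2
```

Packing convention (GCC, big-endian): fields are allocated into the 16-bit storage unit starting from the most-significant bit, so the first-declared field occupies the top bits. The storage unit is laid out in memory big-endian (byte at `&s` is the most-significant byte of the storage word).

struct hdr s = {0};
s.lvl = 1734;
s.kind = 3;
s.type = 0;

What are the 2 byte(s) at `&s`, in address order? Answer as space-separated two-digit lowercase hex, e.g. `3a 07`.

d8 c6

[5+:11] lvl=1734 & 0x7ff = 0x6c6; word=0xd8c0
[1+:4] kind=3 & 0xf = 0x3; word=0xd8c6
[0+:1] type=0 & 0x1 = 0x0; word=0xd8c6
word = 0xd8c6 → big-endian bytes:
  [0]=0xd8  [1]=0xc6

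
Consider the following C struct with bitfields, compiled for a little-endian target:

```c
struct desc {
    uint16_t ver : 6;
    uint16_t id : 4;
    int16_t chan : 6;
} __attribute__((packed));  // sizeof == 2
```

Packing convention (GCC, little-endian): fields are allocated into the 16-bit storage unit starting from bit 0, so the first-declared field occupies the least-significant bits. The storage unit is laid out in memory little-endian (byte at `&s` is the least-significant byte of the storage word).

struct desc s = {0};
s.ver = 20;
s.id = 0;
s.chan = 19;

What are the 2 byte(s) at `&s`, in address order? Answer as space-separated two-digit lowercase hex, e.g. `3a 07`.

ver (6b) val=20 bits=0x14 at bit 0: 0x0014
id (4b) val=0 bits=0x0 at bit 6: 0x0014
chan (6b) val=19 bits=0x13 at bit 10: 0x4c14
word = 0x4c14 → little-endian bytes:
  [0]=0x14  [1]=0x4c

14 4c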